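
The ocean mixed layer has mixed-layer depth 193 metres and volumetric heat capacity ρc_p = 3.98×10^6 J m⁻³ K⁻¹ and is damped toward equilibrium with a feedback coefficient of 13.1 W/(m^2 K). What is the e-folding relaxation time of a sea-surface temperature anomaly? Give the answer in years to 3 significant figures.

1.86 years

Areal heat capacity C = ρc_p × D = 3.98×10^6 × 193 = 7.68×10^8 J m⁻² K⁻¹.
Relaxation time τ = C / λ = 7.68×10^8 / 13.1 = 5.86×10^7 s.
In years: 5.86×10^7 s / (3.156×10^7 s/year) = 1.86 years.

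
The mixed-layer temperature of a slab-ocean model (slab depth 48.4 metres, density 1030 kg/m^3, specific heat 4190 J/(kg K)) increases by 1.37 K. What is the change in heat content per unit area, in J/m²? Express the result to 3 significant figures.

Areal heat capacity C = ρ c_p D = 1030 × 4190 × 48.4 = 2.09×10^8 J m⁻² K⁻¹.
ΔQ = C ΔT = 2.09×10^8 × 1.37 = 2.86×10^8 J/m².

2.86×10^8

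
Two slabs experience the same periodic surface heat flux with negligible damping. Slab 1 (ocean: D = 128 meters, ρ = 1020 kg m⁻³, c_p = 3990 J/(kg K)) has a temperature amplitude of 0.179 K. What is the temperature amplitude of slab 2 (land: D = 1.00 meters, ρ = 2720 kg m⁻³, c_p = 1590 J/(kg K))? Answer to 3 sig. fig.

C_ocean = 5.21×10^8 J/(m²·K); C_land = 4.32×10^6 J/(m²·K).
A ∝ 1/C ⇒ A_land = A_ocean × C_ocean/C_land = 0.179 × 120 = 21.6 K.

21.6 K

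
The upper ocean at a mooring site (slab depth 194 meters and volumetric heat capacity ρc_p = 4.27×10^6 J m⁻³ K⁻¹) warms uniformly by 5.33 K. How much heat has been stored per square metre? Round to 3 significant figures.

4.42×10^9

Areal heat capacity C = ρc_p × D = 4.27×10^6 × 194 = 8.28×10^8 J/(m²·K).
ΔQ = C ΔT = 8.28×10^8 × 5.33 = 4.42×10^9 J/m².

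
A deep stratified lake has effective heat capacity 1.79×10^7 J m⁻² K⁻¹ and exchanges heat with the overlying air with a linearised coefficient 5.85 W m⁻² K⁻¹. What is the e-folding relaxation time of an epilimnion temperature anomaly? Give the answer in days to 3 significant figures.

Areal heat capacity C = 1.79×10^7 J m⁻² K⁻¹ (given).
Relaxation time τ = C / λ = 1.79×10^7 / 5.85 = 3.06×10^6 s.
In days: 3.06×10^6 s / (86400 s/day) = 35.4 days.

35.4 days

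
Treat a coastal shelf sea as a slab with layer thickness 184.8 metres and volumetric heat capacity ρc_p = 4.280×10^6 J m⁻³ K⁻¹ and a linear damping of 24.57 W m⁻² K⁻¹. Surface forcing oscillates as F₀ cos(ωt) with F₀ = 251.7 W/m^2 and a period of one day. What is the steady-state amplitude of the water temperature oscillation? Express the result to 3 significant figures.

Areal heat capacity C = ρc_p × D = 4.280×10^6 × 184.8 = 7.91×10^8 J m⁻² K⁻¹.
Angular frequency ω = 2π / T = 2π / 86400 s = 7.27×10^-5 s⁻¹.
√((Cω)² + λ²) = √((57500)² + 24.57²) = 57500 W/(m²·K).
Amplitude A = F₀ / √((Cω)²+λ²) = 251.7 / 57500 = 0.00438 K.

0.00438 K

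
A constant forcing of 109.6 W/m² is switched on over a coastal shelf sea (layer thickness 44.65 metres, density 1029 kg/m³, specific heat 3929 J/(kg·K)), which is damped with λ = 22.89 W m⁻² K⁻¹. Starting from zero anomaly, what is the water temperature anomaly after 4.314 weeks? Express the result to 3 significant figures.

1.35 K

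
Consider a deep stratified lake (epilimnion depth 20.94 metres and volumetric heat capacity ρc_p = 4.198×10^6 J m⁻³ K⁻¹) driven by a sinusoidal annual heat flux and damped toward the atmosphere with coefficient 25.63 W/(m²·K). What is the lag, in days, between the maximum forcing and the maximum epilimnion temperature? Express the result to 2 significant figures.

Areal heat capacity C = ρc_p × D = 4.198×10^6 × 20.94 = 8.79×10^7 J/(m²·K).
ω = 2π / 3.15×10^7 s = 1.99×10^-7 s⁻¹.
Phase lag φ = arctan(Cω/λ) = arctan(17.5/25.63) = 0.599 rad.
Time lag = φ / ω = 0.599 / 1.99×10^-7 = 3.01×10^6 s = 34.8 days.

35 days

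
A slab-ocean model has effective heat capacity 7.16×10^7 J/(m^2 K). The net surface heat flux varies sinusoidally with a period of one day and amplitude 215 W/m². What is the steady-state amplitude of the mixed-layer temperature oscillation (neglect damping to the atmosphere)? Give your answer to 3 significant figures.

0.0413 K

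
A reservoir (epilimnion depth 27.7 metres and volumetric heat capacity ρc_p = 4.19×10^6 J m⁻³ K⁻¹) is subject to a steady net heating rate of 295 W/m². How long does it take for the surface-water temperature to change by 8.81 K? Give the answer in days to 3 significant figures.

Areal heat capacity C = ρc_p × D = 4.19×10^6 × 27.7 = 1.16×10^8 J m⁻² K⁻¹.
Time required: Δt = C ΔT / F = 1.16×10^8 × 8.81 / 295 = 3.47×10^6 s.
In days: 3.47×10^6 s / (86400 s/day) = 40.1 days.

40.1 days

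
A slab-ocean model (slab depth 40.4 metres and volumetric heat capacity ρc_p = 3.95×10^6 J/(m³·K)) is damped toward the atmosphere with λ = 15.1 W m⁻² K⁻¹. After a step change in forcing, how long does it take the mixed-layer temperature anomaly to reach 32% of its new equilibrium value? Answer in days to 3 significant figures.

47.2 days

Areal heat capacity C = ρc_p × D = 3.95×10^6 × 40.4 = 1.60×10^8 J/(m^2 K).
τ = C / λ = 1.60×10^8 / 15.1 = 1.06×10^7 s.
Fraction reached: 1 − e^(−t/τ) = 0.32 ⇒ t = −τ ln(1 − 0.32) = τ × 0.386.
t = 4.08×10^6 s = 47.2 days.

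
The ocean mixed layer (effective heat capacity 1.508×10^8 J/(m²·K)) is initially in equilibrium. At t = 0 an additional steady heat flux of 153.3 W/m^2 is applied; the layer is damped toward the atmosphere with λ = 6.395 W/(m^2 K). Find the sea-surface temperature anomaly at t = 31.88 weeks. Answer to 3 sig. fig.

13.4 K

Areal heat capacity C = 1.508×10^8 J/(m²·K) (given).
τ = C / λ = 1.51×10^8 / 6.395 = 2.36×10^7 s.
Equilibrium anomaly ΔT_eq = F / λ = 153.3 / 6.395 = 24.0 K.
t = 31.88 weeks = 1.93×10^7 s, so t/τ = 0.818.
ΔT(t) = ΔT_eq (1 − e^(−t/τ)) = 24.0 × (1 − e^−0.818) = 13.4 K.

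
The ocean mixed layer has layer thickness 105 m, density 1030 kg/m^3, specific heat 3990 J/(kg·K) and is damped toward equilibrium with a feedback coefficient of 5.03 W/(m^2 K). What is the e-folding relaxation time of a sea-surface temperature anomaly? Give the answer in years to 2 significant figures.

Areal heat capacity C = ρ c_p D = 1030 × 3990 × 105 = 4.32×10^8 J/(m^2 K).
Relaxation time τ = C / λ = 4.32×10^8 / 5.03 = 8.58×10^7 s.
In years: 8.58×10^7 s / (3.156×10^7 s/year) = 2.72 years.

2.7 years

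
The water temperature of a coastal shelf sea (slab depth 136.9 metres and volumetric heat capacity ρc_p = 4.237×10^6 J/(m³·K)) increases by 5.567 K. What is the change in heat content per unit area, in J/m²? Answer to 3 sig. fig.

3.23×10^9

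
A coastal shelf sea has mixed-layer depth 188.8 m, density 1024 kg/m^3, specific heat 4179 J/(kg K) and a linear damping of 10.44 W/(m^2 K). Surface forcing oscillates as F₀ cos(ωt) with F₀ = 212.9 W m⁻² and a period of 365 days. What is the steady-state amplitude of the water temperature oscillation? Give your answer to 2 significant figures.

1.3 K

Areal heat capacity C = ρ c_p D = 1024 × 4179 × 188.8 = 8.08×10^8 J/(m^2 K).
Angular frequency ω = 2π / T = 2π / 3.15×10^7 s = 1.99×10^-7 s⁻¹.
√((Cω)² + λ²) = √((161)² + 10.44²) = 161 W/(m²·K).
Amplitude A = F₀ / √((Cω)²+λ²) = 212.9 / 161 = 1.32 K.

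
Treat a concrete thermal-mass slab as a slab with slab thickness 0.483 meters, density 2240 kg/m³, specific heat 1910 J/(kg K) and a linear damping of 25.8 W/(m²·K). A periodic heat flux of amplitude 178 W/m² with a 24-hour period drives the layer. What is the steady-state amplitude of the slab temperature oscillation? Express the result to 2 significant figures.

1.2 K

Areal heat capacity C = ρ c_p D = 2240 × 1910 × 0.483 = 2.07×10^6 J m⁻² K⁻¹.
Angular frequency ω = 2π / T = 2π / 86400 s = 7.27×10^-5 s⁻¹.
√((Cω)² + λ²) = √((150)² + 25.8²) = 152 W/(m²·K).
Amplitude A = F₀ / √((Cω)²+λ²) = 178 / 152 = 1.17 K.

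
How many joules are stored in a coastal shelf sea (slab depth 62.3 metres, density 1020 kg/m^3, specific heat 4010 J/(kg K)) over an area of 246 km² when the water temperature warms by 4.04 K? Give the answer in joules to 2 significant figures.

2.5×10^17 J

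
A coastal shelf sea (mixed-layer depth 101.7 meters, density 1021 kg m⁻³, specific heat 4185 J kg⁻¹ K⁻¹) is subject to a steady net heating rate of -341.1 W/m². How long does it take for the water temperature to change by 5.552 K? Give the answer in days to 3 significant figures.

81.9 days

Areal heat capacity C = ρ c_p D = 1021 × 4185 × 101.7 = 4.35×10^8 J/(m²·K).
Time required: Δt = C ΔT / F = 4.35×10^8 × -5.552 / -341.1 = 7.07×10^6 s.
In days: 7.07×10^6 s / (86400 s/day) = 81.9 days.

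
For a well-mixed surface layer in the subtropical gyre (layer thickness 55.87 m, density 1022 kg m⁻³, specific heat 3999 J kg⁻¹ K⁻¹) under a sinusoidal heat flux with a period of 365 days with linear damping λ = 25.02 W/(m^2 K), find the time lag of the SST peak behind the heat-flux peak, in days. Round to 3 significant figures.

Areal heat capacity C = ρ c_p D = 1022 × 3999 × 55.87 = 2.28×10^8 J m⁻² K⁻¹.
ω = 2π / 3.15×10^7 s = 1.99×10^-7 s⁻¹.
Phase lag φ = arctan(Cω/λ) = arctan(45.5/25.02) = 1.07 rad.
Time lag = φ / ω = 1.07 / 1.99×10^-7 = 5.36×10^6 s = 62.0 days.

62.0 days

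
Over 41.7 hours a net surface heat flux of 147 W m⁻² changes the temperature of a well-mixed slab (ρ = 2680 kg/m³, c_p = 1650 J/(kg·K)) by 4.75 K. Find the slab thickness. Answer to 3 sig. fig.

Heat input Q = F Δt = 147 × 1.50×10^5 s = 2.21×10^7 J/m².
Required areal heat capacity C = Q / ΔT = 4.65×10^6 J/(m²·K).
Depth D = C / (ρ c_p) = 4.65×10^6 / (2680 × 1650) = 1.05 m.

1.05 m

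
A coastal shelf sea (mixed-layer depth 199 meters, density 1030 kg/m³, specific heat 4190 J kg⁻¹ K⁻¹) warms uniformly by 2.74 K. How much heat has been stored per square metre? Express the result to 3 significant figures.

2.35×10^9

Areal heat capacity C = ρ c_p D = 1030 × 4190 × 199 = 8.59×10^8 J/(m^2 K).
ΔQ = C ΔT = 8.59×10^8 × 2.74 = 2.35×10^9 J/m².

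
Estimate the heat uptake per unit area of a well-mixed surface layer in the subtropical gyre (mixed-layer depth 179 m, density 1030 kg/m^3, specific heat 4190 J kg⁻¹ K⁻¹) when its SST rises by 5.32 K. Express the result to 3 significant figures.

Areal heat capacity C = ρ c_p D = 1030 × 4190 × 179 = 7.73×10^8 J/(m²·K).
ΔQ = C ΔT = 7.73×10^8 × 5.32 = 4.11×10^9 J/m².

4.11×10^9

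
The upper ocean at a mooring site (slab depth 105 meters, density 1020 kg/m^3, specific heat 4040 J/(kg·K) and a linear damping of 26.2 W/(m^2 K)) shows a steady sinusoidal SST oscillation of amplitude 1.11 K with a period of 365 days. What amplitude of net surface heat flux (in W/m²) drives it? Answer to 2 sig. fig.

Areal heat capacity C = ρ c_p D = 1020 × 4040 × 105 = 4.33×10^8 J/(m²·K).
ω = 2π / 3.15×10^7 s = 1.99×10^-7 s⁻¹.
√((Cω)² + λ²) = √((86.2)² + 26.2²) = 90.1 W/(m²·K).
F₀ = A × √((Cω)²+λ²) = 1.11 × 90.1 = 100 W/m².

100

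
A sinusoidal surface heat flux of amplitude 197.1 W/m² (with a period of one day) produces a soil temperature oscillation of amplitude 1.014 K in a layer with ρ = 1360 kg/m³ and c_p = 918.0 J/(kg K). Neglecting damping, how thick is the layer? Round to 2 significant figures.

2.1 m

ω = 2π / 86400 s = 7.27×10^-5 s⁻¹.
Required C = F₀ / (A ω) = 197.1 / (1.014 × 7.27×10^-5) = 2.67×10^6 J/(m²·K).
D = C / (ρ c_p) = 2.67×10^6 / (1360 × 918.0) = 2.14 m.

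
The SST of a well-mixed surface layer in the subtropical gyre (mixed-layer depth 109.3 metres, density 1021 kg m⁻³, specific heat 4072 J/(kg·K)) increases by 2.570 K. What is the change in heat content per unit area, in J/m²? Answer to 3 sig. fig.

1.17×10^9

Areal heat capacity C = ρ c_p D = 1021 × 4072 × 109.3 = 4.54×10^8 J/(m^2 K).
ΔQ = C ΔT = 4.54×10^8 × 2.570 = 1.17×10^9 J/m².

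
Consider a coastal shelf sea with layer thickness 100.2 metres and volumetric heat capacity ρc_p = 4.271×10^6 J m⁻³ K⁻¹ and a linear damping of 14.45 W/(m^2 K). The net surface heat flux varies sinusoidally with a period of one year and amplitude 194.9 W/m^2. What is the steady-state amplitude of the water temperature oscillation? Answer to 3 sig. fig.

2.25 K

Areal heat capacity C = ρc_p × D = 4.271×10^6 × 100.2 = 4.28×10^8 J/(m²·K).
Angular frequency ω = 2π / T = 2π / 3.15×10^7 s = 1.99×10^-7 s⁻¹.
√((Cω)² + λ²) = √((85.3)² + 14.45²) = 86.5 W/(m²·K).
Amplitude A = F₀ / √((Cω)²+λ²) = 194.9 / 86.5 = 2.25 K.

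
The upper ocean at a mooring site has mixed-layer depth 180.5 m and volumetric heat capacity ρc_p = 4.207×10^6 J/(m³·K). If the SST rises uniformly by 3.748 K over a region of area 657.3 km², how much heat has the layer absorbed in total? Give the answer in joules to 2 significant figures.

Areal heat capacity C = ρc_p × D = 4.207×10^6 × 180.5 = 7.59×10^8 J/(m²·K).
Heat per unit area: q = C ΔT = 7.59×10^8 × 3.748 = 2.85×10^9 J/m².
Total heat: Q = q × A = 2.85×10^9 × (657.3 × 10⁶ m²) = 1.87×10^18 J.

1.9×10^18 J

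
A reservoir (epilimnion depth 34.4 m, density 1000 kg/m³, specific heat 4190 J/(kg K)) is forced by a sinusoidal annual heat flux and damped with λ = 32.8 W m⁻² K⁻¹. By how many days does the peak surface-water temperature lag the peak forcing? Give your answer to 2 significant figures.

Areal heat capacity C = ρ c_p D = 1000 × 4190 × 34.4 = 1.44×10^8 J/(m²·K).
ω = 2π / 3.15×10^7 s = 1.99×10^-7 s⁻¹.
Phase lag φ = arctan(Cω/λ) = arctan(28.7/32.8) = 0.719 rad.
Time lag = φ / ω = 0.719 / 1.99×10^-7 = 3.61×10^6 s = 41.8 days.

42 days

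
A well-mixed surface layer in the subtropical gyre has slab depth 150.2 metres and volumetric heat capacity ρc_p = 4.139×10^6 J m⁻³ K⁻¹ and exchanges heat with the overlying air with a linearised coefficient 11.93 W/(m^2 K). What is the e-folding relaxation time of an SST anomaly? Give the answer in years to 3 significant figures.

Areal heat capacity C = ρc_p × D = 4.139×10^6 × 150.2 = 6.22×10^8 J m⁻² K⁻¹.
Relaxation time τ = C / λ = 6.22×10^8 / 11.93 = 5.21×10^7 s.
In years: 5.21×10^7 s / (3.156×10^7 s/year) = 1.65 years.

1.65 years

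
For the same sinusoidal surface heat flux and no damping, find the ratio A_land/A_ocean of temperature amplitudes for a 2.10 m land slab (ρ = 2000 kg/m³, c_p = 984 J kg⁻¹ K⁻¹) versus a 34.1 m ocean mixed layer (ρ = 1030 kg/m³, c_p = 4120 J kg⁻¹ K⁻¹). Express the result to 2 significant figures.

C_ocean = 1030 × 4120 × 34.1 = 1.45×10^8 J/(m²·K).
C_land = 2000 × 984 × 2.10 = 4.13×10^6 J/(m²·K).
Undamped amplitude ∝ 1/C, so A_land/A_ocean = C_ocean/C_land = 35.0.

35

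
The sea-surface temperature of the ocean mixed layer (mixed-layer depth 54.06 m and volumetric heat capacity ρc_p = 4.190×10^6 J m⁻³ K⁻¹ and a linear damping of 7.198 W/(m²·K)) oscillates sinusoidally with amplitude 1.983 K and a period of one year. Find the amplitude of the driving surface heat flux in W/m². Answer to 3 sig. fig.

90.6

Areal heat capacity C = ρc_p × D = 4.190×10^6 × 54.06 = 2.27×10^8 J/(m²·K).
ω = 2π / 3.15×10^7 s = 1.99×10^-7 s⁻¹.
√((Cω)² + λ²) = √((45.1)² + 7.198²) = 45.7 W/(m²·K).
F₀ = A × √((Cω)²+λ²) = 1.983 × 45.7 = 90.6 W/m².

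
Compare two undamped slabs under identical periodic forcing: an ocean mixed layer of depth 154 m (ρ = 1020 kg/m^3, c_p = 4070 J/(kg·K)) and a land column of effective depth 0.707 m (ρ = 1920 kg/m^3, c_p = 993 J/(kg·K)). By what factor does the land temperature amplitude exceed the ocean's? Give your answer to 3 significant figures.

C_ocean = 1020 × 4070 × 154 = 6.39×10^8 J/(m²·K).
C_land = 1920 × 993 × 0.707 = 1.35×10^6 J/(m²·K).
Undamped amplitude ∝ 1/C, so A_land/A_ocean = C_ocean/C_land = 474.

474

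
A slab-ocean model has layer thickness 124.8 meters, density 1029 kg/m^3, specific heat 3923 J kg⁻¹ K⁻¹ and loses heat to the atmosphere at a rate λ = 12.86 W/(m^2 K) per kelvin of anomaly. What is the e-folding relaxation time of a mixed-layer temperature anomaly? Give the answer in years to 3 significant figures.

1.24 years

Areal heat capacity C = ρ c_p D = 1029 × 3923 × 124.8 = 5.04×10^8 J/(m²·K).
Relaxation time τ = C / λ = 5.04×10^8 / 12.86 = 3.92×10^7 s.
In years: 3.92×10^7 s / (3.156×10^7 s/year) = 1.24 years.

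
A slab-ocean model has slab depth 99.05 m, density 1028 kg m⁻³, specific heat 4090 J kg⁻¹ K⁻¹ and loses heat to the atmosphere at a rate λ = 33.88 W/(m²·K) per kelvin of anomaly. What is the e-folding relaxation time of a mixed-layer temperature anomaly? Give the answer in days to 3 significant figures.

Areal heat capacity C = ρ c_p D = 1028 × 4090 × 99.05 = 4.16×10^8 J/(m^2 K).
Relaxation time τ = C / λ = 4.16×10^8 / 33.88 = 1.23×10^7 s.
In days: 1.23×10^7 s / (86400 s/day) = 142 days.

142 days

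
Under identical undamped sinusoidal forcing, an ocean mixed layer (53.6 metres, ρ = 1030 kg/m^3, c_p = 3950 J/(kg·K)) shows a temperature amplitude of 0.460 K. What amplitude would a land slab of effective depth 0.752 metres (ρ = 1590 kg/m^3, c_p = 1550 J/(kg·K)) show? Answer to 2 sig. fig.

C_ocean = 2.18×10^8 J/(m²·K); C_land = 1.85×10^6 J/(m²·K).
A ∝ 1/C ⇒ A_land = A_ocean × C_ocean/C_land = 0.460 × 118 = 54.1 K.

54 K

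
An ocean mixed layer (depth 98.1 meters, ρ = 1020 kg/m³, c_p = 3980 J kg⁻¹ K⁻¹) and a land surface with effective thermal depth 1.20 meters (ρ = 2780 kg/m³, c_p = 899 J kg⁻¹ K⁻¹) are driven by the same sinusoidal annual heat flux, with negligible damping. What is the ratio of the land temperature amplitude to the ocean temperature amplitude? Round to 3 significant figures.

133

C_ocean = 1020 × 3980 × 98.1 = 3.98×10^8 J/(m²·K).
C_land = 2780 × 899 × 1.20 = 3.00×10^6 J/(m²·K).
Undamped amplitude ∝ 1/C, so A_land/A_ocean = C_ocean/C_land = 133.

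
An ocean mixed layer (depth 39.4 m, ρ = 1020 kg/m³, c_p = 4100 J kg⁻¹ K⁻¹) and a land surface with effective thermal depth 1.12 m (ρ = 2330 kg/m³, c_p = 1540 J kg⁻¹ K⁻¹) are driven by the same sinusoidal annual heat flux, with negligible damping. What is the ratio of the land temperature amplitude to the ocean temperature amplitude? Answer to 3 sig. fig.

41.0

C_ocean = 1020 × 4100 × 39.4 = 1.65×10^8 J/(m²·K).
C_land = 2330 × 1540 × 1.12 = 4.02×10^6 J/(m²·K).
Undamped amplitude ∝ 1/C, so A_land/A_ocean = C_ocean/C_land = 41.0.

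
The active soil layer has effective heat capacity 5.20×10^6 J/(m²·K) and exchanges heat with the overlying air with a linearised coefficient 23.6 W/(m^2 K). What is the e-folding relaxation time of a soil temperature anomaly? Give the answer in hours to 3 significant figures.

61.2 hours

Areal heat capacity C = 5.20×10^6 J/(m²·K) (given).
Relaxation time τ = C / λ = 5.20×10^6 / 23.6 = 2.20×10^5 s.
In hours: 2.20×10^5 s / (3600 s/hour) = 61.2 hours.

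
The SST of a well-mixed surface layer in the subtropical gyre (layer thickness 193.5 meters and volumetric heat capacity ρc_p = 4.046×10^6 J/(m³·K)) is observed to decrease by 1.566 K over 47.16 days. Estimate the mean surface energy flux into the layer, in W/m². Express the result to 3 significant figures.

-301

Areal heat capacity C = ρc_p × D = 4.046×10^6 × 193.5 = 7.83×10^8 J m⁻² K⁻¹.
Required heat per unit area: Q = C ΔT = 7.83×10^8 × -1.566 = -1.23×10^9 J/m².
Flux F = Q / Δt = -1.23×10^9 / 4.07×10^6 s = -301 W/m².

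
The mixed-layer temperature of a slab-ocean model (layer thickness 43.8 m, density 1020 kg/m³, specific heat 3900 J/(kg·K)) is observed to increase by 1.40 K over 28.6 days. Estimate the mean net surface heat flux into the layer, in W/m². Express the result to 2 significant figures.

Areal heat capacity C = ρ c_p D = 1020 × 3900 × 43.8 = 1.74×10^8 J/(m^2 K).
Required heat per unit area: Q = C ΔT = 1.74×10^8 × 1.40 = 2.44×10^8 J/m².
Flux F = Q / Δt = 2.44×10^8 / 2.47×10^6 s = 98.7 W/m².

99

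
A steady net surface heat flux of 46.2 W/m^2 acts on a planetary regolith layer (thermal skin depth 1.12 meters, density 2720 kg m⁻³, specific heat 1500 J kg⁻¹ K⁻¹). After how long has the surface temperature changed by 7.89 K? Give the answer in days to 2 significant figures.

9.0 days

Areal heat capacity C = ρ c_p D = 2720 × 1500 × 1.12 = 4.57×10^6 J/(m²·K).
Time required: Δt = C ΔT / F = 4.57×10^6 × 7.89 / 46.2 = 7.80×10^5 s.
In days: 7.80×10^5 s / (86400 s/day) = 9.03 days.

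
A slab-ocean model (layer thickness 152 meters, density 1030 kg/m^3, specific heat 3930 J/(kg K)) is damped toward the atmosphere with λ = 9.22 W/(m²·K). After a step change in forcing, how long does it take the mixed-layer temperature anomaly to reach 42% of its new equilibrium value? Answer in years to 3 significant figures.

1.15 years

Areal heat capacity C = ρ c_p D = 1030 × 3930 × 152 = 6.15×10^8 J m⁻² K⁻¹.
τ = C / λ = 6.15×10^8 / 9.22 = 6.67×10^7 s.
Fraction reached: 1 − e^(−t/τ) = 0.42 ⇒ t = −τ ln(1 − 0.42) = τ × 0.545.
t = 3.64×10^7 s = 1.15 years.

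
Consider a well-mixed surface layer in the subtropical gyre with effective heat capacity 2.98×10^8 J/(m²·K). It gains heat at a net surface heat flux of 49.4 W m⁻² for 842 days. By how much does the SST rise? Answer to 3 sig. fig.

12.1 K

Areal heat capacity C = 2.98×10^8 J/(m²·K) (given).
Net heat input Q = F Δt = 49.4 × (842 days × 86400 s/day) = 3.59×10^9 J/m².
ΔT = Q / C = 3.59×10^9 / 2.98×10^8 = 12.1 K.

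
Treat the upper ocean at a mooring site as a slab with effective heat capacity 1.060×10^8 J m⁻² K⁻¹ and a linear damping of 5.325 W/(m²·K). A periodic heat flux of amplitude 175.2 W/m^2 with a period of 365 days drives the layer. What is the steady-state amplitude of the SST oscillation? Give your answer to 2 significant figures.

8.0 K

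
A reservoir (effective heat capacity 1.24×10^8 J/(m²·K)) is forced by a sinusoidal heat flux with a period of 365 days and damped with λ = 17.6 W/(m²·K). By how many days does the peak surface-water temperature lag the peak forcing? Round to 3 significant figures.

55.3 days

Areal heat capacity C = 1.24×10^8 J/(m²·K) (given).
ω = 2π / 3.15×10^7 s = 1.99×10^-7 s⁻¹.
Phase lag φ = arctan(Cω/λ) = arctan(24.7/17.6) = 0.952 rad.
Time lag = φ / ω = 0.952 / 1.99×10^-7 = 4.78×10^6 s = 55.3 days.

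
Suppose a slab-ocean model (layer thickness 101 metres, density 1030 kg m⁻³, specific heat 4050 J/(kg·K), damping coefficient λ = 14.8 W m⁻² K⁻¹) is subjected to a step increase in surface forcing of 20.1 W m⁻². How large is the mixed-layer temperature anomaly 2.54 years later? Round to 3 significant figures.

Areal heat capacity C = ρ c_p D = 1030 × 4050 × 101 = 4.21×10^8 J m⁻² K⁻¹.
τ = C / λ = 4.21×10^8 / 14.8 = 2.85×10^7 s.
Equilibrium anomaly ΔT_eq = F / λ = 20.1 / 14.8 = 1.36 K.
t = 2.54 years = 8.02×10^7 s, so t/τ = 2.82.
ΔT(t) = ΔT_eq (1 − e^(−t/τ)) = 1.36 × (1 − e^−2.82) = 1.28 K.

1.28 K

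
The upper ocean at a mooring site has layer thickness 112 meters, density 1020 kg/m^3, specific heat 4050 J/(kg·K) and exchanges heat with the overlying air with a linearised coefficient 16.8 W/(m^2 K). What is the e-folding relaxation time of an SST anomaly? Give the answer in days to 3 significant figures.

319 days

Areal heat capacity C = ρ c_p D = 1020 × 4050 × 112 = 4.63×10^8 J/(m²·K).
Relaxation time τ = C / λ = 4.63×10^8 / 16.8 = 2.75×10^7 s.
In days: 2.75×10^7 s / (86400 s/day) = 319 days.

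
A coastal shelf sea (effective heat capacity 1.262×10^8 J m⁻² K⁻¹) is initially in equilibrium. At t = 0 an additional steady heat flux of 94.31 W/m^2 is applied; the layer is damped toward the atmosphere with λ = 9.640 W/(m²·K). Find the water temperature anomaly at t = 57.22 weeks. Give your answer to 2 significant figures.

Areal heat capacity C = 1.262×10^8 J m⁻² K⁻¹ (given).
τ = C / λ = 1.26×10^8 / 9.640 = 1.31×10^7 s.
Equilibrium anomaly ΔT_eq = F / λ = 94.31 / 9.640 = 9.78 K.
t = 57.22 weeks = 3.46×10^7 s, so t/τ = 2.64.
ΔT(t) = ΔT_eq (1 − e^(−t/τ)) = 9.78 × (1 − e^−2.64) = 9.09 K.

9.1 K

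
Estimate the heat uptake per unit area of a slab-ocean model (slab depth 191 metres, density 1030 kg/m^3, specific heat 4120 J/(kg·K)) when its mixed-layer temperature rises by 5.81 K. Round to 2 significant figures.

4.7×10^9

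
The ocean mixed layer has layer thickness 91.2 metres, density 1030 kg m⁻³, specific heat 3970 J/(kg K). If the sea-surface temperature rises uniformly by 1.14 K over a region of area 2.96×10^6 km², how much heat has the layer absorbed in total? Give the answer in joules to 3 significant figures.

Areal heat capacity C = ρ c_p D = 1030 × 3970 × 91.2 = 3.73×10^8 J/(m^2 K).
Heat per unit area: q = C ΔT = 3.73×10^8 × 1.14 = 4.25×10^8 J/m².
Total heat: Q = q × A = 4.25×10^8 × (2.96×10^6 × 10⁶ m²) = 1.26×10^21 J.

1.26×10^21 J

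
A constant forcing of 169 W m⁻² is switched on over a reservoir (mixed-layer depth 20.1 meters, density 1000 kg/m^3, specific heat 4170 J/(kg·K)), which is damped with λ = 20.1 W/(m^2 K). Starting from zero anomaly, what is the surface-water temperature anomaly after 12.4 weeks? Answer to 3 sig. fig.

7.02 K

Areal heat capacity C = ρ c_p D = 1000 × 4170 × 20.1 = 8.38×10^7 J/(m^2 K).
τ = C / λ = 8.38×10^7 / 20.1 = 4.17×10^6 s.
Equilibrium anomaly ΔT_eq = F / λ = 169 / 20.1 = 8.41 K.
t = 12.4 weeks = 7.50×10^6 s, so t/τ = 1.80.
ΔT(t) = ΔT_eq (1 − e^(−t/τ)) = 8.41 × (1 − e^−1.80) = 7.02 K.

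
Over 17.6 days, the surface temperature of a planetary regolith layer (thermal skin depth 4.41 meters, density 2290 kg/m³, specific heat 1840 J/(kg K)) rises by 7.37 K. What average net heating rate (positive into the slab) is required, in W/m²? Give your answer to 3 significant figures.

Areal heat capacity C = ρ c_p D = 2290 × 1840 × 4.41 = 1.86×10^7 J m⁻² K⁻¹.
Required heat per unit area: Q = C ΔT = 1.86×10^7 × 7.37 = 1.37×10^8 J/m².
Flux F = Q / Δt = 1.37×10^8 / 1.52×10^6 s = 90.1 W/m².

90.1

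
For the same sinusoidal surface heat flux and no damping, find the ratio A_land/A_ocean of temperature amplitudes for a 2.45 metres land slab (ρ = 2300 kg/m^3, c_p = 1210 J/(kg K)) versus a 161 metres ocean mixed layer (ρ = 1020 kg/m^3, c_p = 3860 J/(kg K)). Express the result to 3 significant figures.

93.0

C_ocean = 1020 × 3860 × 161 = 6.34×10^8 J/(m²·K).
C_land = 2300 × 1210 × 2.45 = 6.82×10^6 J/(m²·K).
Undamped amplitude ∝ 1/C, so A_land/A_ocean = C_ocean/C_land = 93.0.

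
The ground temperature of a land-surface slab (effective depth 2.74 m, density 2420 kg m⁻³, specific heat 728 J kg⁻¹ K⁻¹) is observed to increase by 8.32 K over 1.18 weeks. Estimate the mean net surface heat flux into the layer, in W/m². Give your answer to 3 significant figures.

56.3

Areal heat capacity C = ρ c_p D = 2420 × 728 × 2.74 = 4.83×10^6 J m⁻² K⁻¹.
Required heat per unit area: Q = C ΔT = 4.83×10^6 × 8.32 = 4.02×10^7 J/m².
Flux F = Q / Δt = 4.02×10^7 / 7.14×10^5 s = 56.3 W/m².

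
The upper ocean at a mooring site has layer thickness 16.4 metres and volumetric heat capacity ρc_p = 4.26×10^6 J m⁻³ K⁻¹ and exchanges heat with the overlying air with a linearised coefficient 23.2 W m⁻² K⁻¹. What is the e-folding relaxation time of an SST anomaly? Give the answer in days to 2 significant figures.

Areal heat capacity C = ρc_p × D = 4.26×10^6 × 16.4 = 6.99×10^7 J m⁻² K⁻¹.
Relaxation time τ = C / λ = 6.99×10^7 / 23.2 = 3.01×10^6 s.
In days: 3.01×10^6 s / (86400 s/day) = 34.9 days.

35 days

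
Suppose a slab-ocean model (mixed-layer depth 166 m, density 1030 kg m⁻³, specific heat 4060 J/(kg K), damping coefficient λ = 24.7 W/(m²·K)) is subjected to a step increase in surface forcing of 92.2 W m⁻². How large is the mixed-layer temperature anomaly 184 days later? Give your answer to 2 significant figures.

Areal heat capacity C = ρ c_p D = 1030 × 4060 × 166 = 6.94×10^8 J/(m^2 K).
τ = C / λ = 6.94×10^8 / 24.7 = 2.81×10^7 s.
Equilibrium anomaly ΔT_eq = F / λ = 92.2 / 24.7 = 3.73 K.
t = 184 days = 1.59×10^7 s, so t/τ = 0.566.
ΔT(t) = ΔT_eq (1 − e^(−t/τ)) = 3.73 × (1 − e^−0.566) = 1.61 K.

1.6 K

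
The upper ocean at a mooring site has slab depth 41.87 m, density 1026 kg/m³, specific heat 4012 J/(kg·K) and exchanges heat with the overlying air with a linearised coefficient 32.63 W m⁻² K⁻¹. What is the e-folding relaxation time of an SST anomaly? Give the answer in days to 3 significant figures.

61.1 days

Areal heat capacity C = ρ c_p D = 1026 × 4012 × 41.87 = 1.72×10^8 J/(m²·K).
Relaxation time τ = C / λ = 1.72×10^8 / 32.63 = 5.28×10^6 s.
In days: 5.28×10^6 s / (86400 s/day) = 61.1 days.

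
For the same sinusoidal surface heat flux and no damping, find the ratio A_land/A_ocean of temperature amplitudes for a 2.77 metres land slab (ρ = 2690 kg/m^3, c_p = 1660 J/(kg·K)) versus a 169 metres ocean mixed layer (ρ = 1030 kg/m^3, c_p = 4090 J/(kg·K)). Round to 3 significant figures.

57.6

C_ocean = 1030 × 4090 × 169 = 7.12×10^8 J/(m²·K).
C_land = 2690 × 1660 × 2.77 = 1.24×10^7 J/(m²·K).
Undamped amplitude ∝ 1/C, so A_land/A_ocean = C_ocean/C_land = 57.6.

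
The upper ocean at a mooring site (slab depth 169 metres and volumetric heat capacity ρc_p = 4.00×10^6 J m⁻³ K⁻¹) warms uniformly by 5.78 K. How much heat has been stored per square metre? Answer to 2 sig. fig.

Areal heat capacity C = ρc_p × D = 4.00×10^6 × 169 = 6.76×10^8 J/(m^2 K).
ΔQ = C ΔT = 6.76×10^8 × 5.78 = 3.91×10^9 J/m².

3.9×10^9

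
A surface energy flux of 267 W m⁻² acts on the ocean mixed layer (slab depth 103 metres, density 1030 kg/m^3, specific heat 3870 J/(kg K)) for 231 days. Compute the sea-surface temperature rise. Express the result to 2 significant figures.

13 K

Areal heat capacity C = ρ c_p D = 1030 × 3870 × 103 = 4.11×10^8 J m⁻² K⁻¹.
Net heat input Q = F Δt = 267 × (231 days × 86400 s/day) = 5.33×10^9 J/m².
ΔT = Q / C = 5.33×10^9 / 4.11×10^8 = 13.0 K.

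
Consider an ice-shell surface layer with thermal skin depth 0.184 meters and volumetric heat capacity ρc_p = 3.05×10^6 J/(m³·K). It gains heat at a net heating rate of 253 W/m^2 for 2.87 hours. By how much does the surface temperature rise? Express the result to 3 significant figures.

Areal heat capacity C = ρc_p × D = 3.05×10^6 × 0.184 = 5.61×10^5 J m⁻² K⁻¹.
Net heat input Q = F Δt = 253 × (2.87 hours × 3600 s/hour) = 2.61×10^6 J/m².
ΔT = Q / C = 2.61×10^6 / 5.61×10^5 = 4.66 K.

4.66 K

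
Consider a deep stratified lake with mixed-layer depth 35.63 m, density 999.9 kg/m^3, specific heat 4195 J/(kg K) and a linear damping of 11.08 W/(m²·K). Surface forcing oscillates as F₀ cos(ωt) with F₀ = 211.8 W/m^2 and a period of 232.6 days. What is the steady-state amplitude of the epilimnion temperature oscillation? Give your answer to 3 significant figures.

Areal heat capacity C = ρ c_p D = 999.9 × 4195 × 35.63 = 1.49×10^8 J/(m²·K).
Angular frequency ω = 2π / T = 2π / 2.01×10^7 s = 3.13×10^-7 s⁻¹.
√((Cω)² + λ²) = √((46.7)² + 11.08²) = 48.0 W/(m²·K).
Amplitude A = F₀ / √((Cω)²+λ²) = 211.8 / 48.0 = 4.41 K.

4.41 K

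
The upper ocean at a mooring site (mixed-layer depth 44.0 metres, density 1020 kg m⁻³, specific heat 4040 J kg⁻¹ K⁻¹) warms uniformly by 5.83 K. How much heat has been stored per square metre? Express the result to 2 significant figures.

1.1×10^9

Areal heat capacity C = ρ c_p D = 1020 × 4040 × 44.0 = 1.81×10^8 J/(m^2 K).
ΔQ = C ΔT = 1.81×10^8 × 5.83 = 1.06×10^9 J/m².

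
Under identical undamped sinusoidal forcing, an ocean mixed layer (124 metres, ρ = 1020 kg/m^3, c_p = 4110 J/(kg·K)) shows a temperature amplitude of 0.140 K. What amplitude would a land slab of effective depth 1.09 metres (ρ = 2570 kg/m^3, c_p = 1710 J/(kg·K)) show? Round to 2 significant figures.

15 K

C_ocean = 5.20×10^8 J/(m²·K); C_land = 4.79×10^6 J/(m²·K).
A ∝ 1/C ⇒ A_land = A_ocean × C_ocean/C_land = 0.140 × 109 = 15.2 K.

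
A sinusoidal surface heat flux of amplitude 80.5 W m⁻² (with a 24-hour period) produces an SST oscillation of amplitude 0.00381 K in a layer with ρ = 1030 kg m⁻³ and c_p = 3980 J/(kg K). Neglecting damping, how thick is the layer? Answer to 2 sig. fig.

71 m

ω = 2π / 86400 s = 7.27×10^-5 s⁻¹.
Required C = F₀ / (A ω) = 80.5 / (0.00381 × 7.27×10^-5) = 2.91×10^8 J/(m²·K).
D = C / (ρ c_p) = 2.91×10^8 / (1030 × 3980) = 70.9 m.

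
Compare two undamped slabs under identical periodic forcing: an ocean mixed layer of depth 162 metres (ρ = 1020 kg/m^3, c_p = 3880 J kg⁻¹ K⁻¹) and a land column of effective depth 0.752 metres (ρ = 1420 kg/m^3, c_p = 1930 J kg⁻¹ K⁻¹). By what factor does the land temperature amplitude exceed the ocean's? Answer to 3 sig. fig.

C_ocean = 1020 × 3880 × 162 = 6.41×10^8 J/(m²·K).
C_land = 1420 × 1930 × 0.752 = 2.06×10^6 J/(m²·K).
Undamped amplitude ∝ 1/C, so A_land/A_ocean = C_ocean/C_land = 311.

311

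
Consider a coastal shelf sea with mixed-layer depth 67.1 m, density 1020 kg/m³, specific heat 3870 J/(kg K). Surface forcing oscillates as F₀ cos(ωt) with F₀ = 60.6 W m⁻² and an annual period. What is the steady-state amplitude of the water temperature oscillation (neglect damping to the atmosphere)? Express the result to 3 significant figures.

Areal heat capacity C = ρ c_p D = 1020 × 3870 × 67.1 = 2.65×10^8 J/(m^2 K).
Angular frequency ω = 2π / T = 2π / 3.15×10^7 s = 1.99×10^-7 s⁻¹.
Cω = 2.65×10^8 × 1.99×10^-7 = 52.8 W/(m²·K).
Amplitude A = F₀ / (Cω) = 60.6 / 52.8 = 1.15 K.

1.15 K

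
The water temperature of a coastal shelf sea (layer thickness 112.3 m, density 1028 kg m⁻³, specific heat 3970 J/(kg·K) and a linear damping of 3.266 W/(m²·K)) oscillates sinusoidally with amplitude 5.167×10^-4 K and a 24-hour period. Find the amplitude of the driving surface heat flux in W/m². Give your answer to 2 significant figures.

17

Areal heat capacity C = ρ c_p D = 1028 × 3970 × 112.3 = 4.58×10^8 J/(m^2 K).
ω = 2π / 86400 s = 7.27×10^-5 s⁻¹.
√((Cω)² + λ²) = √((33300)² + 3.266²) = 33300 W/(m²·K).
F₀ = A × √((Cω)²+λ²) = 5.167×10^-4 × 33300 = 17.2 W/m².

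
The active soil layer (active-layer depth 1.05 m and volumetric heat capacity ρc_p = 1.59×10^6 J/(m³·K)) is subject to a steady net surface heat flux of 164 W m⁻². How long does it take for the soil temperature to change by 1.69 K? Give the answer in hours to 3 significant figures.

4.78 hours

Areal heat capacity C = ρc_p × D = 1.59×10^6 × 1.05 = 1.67×10^6 J/(m²·K).
Time required: Δt = C ΔT / F = 1.67×10^6 × 1.69 / 164 = 17200 s.
In hours: 17200 s / (3600 s/hour) = 4.78 hours.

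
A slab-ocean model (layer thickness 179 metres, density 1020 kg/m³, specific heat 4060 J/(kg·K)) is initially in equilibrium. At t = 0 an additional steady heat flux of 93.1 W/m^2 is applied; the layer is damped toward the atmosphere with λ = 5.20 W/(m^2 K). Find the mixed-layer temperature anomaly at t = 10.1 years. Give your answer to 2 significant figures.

16 K

Areal heat capacity C = ρ c_p D = 1020 × 4060 × 179 = 7.41×10^8 J/(m²·K).
τ = C / λ = 7.41×10^8 / 5.20 = 1.43×10^8 s.
Equilibrium anomaly ΔT_eq = F / λ = 93.1 / 5.20 = 17.9 K.
t = 10.1 years = 3.19×10^8 s, so t/τ = 2.24.
ΔT(t) = ΔT_eq (1 − e^(−t/τ)) = 17.9 × (1 − e^−2.24) = 16.0 K.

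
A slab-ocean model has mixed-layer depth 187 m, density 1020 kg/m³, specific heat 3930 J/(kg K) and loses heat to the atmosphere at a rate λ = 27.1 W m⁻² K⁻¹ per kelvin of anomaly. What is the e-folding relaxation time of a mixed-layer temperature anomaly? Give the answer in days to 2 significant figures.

320 days

Areal heat capacity C = ρ c_p D = 1020 × 3930 × 187 = 7.50×10^8 J m⁻² K⁻¹.
Relaxation time τ = C / λ = 7.50×10^8 / 27.1 = 2.77×10^7 s.
In days: 2.77×10^7 s / (86400 s/day) = 320 days.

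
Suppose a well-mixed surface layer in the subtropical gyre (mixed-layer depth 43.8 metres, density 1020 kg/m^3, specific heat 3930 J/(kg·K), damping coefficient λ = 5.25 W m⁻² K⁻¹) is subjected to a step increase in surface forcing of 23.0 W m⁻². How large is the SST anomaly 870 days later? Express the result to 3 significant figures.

Areal heat capacity C = ρ c_p D = 1020 × 3930 × 43.8 = 1.76×10^8 J/(m^2 K).
τ = C / λ = 1.76×10^8 / 5.25 = 3.34×10^7 s.
Equilibrium anomaly ΔT_eq = F / λ = 23.0 / 5.25 = 4.38 K.
t = 870 days = 7.52×10^7 s, so t/τ = 2.25.
ΔT(t) = ΔT_eq (1 − e^(−t/τ)) = 4.38 × (1 − e^−2.25) = 3.92 K.

3.92 K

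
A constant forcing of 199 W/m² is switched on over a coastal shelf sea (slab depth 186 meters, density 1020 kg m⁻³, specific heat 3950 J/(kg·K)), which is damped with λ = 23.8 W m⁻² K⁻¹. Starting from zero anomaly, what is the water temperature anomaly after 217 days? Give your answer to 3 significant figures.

3.75 K

Areal heat capacity C = ρ c_p D = 1020 × 3950 × 186 = 7.49×10^8 J m⁻² K⁻¹.
τ = C / λ = 7.49×10^8 / 23.8 = 3.15×10^7 s.
Equilibrium anomaly ΔT_eq = F / λ = 199 / 23.8 = 8.36 K.
t = 217 days = 1.87×10^7 s, so t/τ = 0.595.
ΔT(t) = ΔT_eq (1 − e^(−t/τ)) = 8.36 × (1 − e^−0.595) = 3.75 K.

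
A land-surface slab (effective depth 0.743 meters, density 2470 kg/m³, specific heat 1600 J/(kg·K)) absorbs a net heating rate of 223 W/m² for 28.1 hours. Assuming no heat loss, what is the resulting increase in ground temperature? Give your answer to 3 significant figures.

7.68 K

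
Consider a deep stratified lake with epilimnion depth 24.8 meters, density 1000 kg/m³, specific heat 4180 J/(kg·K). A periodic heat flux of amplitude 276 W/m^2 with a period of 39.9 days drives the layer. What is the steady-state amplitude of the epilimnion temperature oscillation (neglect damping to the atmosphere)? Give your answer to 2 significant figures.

1.5 K

Areal heat capacity C = ρ c_p D = 1000 × 4180 × 24.8 = 1.04×10^8 J m⁻² K⁻¹.
Angular frequency ω = 2π / T = 2π / 3.45×10^6 s = 1.82×10^-6 s⁻¹.
Cω = 1.04×10^8 × 1.82×10^-6 = 189 W/(m²·K).
Amplitude A = F₀ / (Cω) = 276 / 189 = 1.46 K.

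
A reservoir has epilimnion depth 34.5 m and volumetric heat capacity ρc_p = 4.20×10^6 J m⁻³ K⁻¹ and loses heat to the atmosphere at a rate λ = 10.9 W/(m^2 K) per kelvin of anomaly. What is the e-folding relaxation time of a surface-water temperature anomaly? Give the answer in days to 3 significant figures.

Areal heat capacity C = ρc_p × D = 4.20×10^6 × 34.5 = 1.45×10^8 J m⁻² K⁻¹.
Relaxation time τ = C / λ = 1.45×10^8 / 10.9 = 1.33×10^7 s.
In days: 1.33×10^7 s / (86400 s/day) = 154 days.

154 days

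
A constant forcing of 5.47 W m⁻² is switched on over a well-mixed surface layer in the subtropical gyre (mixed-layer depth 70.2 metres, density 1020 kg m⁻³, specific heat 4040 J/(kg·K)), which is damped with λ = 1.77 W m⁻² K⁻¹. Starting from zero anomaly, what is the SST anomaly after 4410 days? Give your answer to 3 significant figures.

Areal heat capacity C = ρ c_p D = 1020 × 4040 × 70.2 = 2.89×10^8 J m⁻² K⁻¹.
τ = C / λ = 2.89×10^8 / 1.77 = 1.63×10^8 s.
Equilibrium anomaly ΔT_eq = F / λ = 5.47 / 1.77 = 3.09 K.
t = 4410 days = 3.81×10^8 s, so t/τ = 2.33.
ΔT(t) = ΔT_eq (1 − e^(−t/τ)) = 3.09 × (1 − e^−2.33) = 2.79 K.

2.79 K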